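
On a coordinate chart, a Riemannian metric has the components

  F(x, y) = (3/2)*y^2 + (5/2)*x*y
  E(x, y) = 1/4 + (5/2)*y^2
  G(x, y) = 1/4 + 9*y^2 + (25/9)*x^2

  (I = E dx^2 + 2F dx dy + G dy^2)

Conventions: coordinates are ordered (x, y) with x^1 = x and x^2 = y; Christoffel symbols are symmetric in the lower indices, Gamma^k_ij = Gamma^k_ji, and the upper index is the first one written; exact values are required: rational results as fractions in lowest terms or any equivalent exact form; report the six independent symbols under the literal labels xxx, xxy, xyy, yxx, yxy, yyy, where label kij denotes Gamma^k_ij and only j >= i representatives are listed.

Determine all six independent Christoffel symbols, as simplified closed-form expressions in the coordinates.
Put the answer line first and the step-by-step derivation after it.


Answer: Gamma_xxx = 0, Gamma_xxy = (-600*x*y^2 + 3240*y^3 + 90*y)/(100*x^2*y^2 + 100*x^2 - 1080*x*y^3 + 2916*y^4 + 414*y^2 + 9), Gamma_xyy = (-1000*x^3 + 10800*x^2*y - 32400*x*y^2 - 90*x + 17496*y^3 + 972*y)/(900*x^2*y^2 + 900*x^2 - 9720*x*y^3 + 26244*y^4 + 3726*y^2 + 81), Gamma_yxx = 0, Gamma_yxy = (100*x*y^2 + 100*x - 540*y^3)/(100*x^2*y^2 + 100*x^2 - 1080*x*y^3 + 2916*y^4 + 414*y^2 + 9), Gamma_yyy = (100*x^2*y - 1020*x*y^2 + 2592*y^3 + 324*y)/(100*x^2*y^2 + 100*x^2 - 1080*x*y^3 + 2916*y^4 + 414*y^2 + 9)

E = 1/4 + (5/2)*y^2; F = (3/2)*y^2 + (5/2)*x*y; G = 1/4 + 9*y^2 + (25/9)*x^2
Gamma^k_ij = (1/2) g^{kl} (d_i g_jl + d_j g_il - d_l g_ij), with g^inv = (1/(EG-F^2)) [[G, -F], [-F, E]]
first partials: E_x = 0, E_y = 5*y, F_x = (5/2)*y, F_y = 3*y + (5/2)*x, G_x = (50/9)*x, G_y = 18*y
D = EG - F^2 = 1/16 + (23/8)*y^2 + (25/36)*x^2 + (81/4)*y^4 - (15/2)*x*y^3 + (25/36)*x^2*y^2
expanded: Gamma^x_xx = (G E_x - 2F F_x + F E_y)/(2D), Gamma^x_xy = (G E_y - F G_x)/(2D), Gamma^x_yy = (2G F_y - G G_x - F G_y)/(2D), Gamma^y_xx = (2E F_x - E E_y - F E_x)/(2D), Gamma^y_xy = (E G_x - F E_y)/(2D), Gamma^y_yy = (E G_y - 2F F_y + F G_x)/(2D); substitute and cancel common factors


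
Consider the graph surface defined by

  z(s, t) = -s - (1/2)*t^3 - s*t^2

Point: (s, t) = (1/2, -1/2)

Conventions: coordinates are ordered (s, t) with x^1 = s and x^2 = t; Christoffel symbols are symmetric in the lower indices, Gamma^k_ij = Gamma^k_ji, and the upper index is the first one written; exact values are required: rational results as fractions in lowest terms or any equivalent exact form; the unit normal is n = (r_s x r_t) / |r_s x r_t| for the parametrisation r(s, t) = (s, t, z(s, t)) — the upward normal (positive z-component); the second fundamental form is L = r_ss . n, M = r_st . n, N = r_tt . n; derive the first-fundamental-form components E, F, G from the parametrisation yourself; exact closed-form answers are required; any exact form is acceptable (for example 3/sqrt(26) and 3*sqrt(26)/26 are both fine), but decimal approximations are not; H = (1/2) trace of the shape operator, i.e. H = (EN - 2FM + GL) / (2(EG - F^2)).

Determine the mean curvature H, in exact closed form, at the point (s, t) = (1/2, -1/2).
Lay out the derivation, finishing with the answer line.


z_s = -5/4, z_t = 1/8, z_ss = 0, z_st = 1, z_tt = 1/2
E = 41/16, F = -5/32, G = 65/64; answer radicand W^2 = 165/64
unnormalised second-form numerators: l = 0, m = 1, n = 1/2; L = l/sqrt(165/64), and similarly M = m/sqrt(W^2), N = n/sqrt(W^2)
H = (E*n - 2*F*m + G*l) / (2*(EG - F^2)*sqrt(W^2)); E*n - 2*F*m + G*l = 51/32, EG - F^2 = 165/64, so H = (17/55)/sqrt(165/64)

Answer: H = 136*sqrt(165)/9075


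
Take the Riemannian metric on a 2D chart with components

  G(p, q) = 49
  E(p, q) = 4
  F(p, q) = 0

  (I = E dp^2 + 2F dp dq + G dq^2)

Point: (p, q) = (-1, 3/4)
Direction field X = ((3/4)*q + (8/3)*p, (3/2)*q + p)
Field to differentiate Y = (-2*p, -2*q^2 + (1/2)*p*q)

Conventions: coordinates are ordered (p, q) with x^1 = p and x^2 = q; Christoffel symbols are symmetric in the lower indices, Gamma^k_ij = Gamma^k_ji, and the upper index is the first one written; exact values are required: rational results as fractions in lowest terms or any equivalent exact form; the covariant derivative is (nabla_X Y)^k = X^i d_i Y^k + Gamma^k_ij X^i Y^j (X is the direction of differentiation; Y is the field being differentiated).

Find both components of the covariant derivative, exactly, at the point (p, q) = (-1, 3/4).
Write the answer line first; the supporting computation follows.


Answer: (nabla_X Y)^p = 101/24, (nabla_X Y)^q = -157/128

E = 4, F = 0, G = 49 at the point
E_p = 0, E_q = 0, F_p = 0, F_q = 0, G_p = 0, G_q = 0
EG - F^2 = 196;  g^inv = (1/196) * [[49, 0], [0, 4]]
first-kind symbols [ij,l] = (1/2)(d_i g_jl + d_j g_il - d_l g_ij): [pp,p] = E_p/2 = 0, [pp,q] = F_p - E_q/2 = 0, [pq,p] = E_q/2 = 0, [pq,q] = G_p/2 = 0, [qq,p] = F_q - G_p/2 = 0, [qq,q] = G_q/2 = 0
Gamma^p_ij = (G*[ij,p] - F*[ij,q])/(EG - F^2), Gamma^q_ij = (E*[ij,q] - F*[ij,p])/(EG - F^2)
Gamma_ppp = 0, Gamma_ppq = 0, Gamma_pqq = 0, Gamma_qpp = 0, Gamma_qpq = 0, Gamma_qqq = 0
X = (-101/48, 1/8), Y = (2, -3/2) at the point


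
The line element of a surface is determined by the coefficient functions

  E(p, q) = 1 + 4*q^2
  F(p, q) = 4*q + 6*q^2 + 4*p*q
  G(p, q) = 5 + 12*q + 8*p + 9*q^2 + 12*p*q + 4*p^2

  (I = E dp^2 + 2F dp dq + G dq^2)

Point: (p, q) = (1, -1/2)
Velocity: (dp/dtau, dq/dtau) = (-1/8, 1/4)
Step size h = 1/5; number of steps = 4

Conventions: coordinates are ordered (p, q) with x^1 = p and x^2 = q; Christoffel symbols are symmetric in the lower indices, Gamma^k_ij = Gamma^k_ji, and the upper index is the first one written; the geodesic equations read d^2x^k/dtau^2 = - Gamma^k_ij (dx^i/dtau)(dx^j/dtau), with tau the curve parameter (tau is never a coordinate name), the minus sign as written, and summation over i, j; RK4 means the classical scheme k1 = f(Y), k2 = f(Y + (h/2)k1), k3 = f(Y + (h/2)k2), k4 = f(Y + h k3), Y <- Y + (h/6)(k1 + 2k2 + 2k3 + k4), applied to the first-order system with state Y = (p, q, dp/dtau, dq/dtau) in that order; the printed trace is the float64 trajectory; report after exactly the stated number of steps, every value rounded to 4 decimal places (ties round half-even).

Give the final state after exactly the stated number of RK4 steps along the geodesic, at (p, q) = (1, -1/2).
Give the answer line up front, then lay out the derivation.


Answer: p = 0.9019, q = -0.3058, dp/dtau = -0.1208, dq/dtau = 0.2360

f(Y) = (dp/dtau, dq/dtau, -Gamma^p_ij Y'^i Y'^j, -Gamma^q_ij Y'^i Y'^j) with the Gammas evaluated at the stage position; h = 0.200000; intermediate values shown to 6 dp
step 0: p = 1.0000, q = -0.5000, dp/dtau = -0.1250, dq/dtau = 0.2500
step 1:
  k1: at (p, q) = (1.000000, -0.500000), (dp/dtau, dq/dtau) = (-0.125000, 0.250000); Gamma_ppp = 0.000000, Gamma_ppq = -0.242424, Gamma_pqq = -0.363636, Gamma_qpp = 0.000000, Gamma_qpq = 0.606061, Gamma_qqq = 0.909091; k1 = (-0.125000, 0.250000, 0.007576, -0.018939)
  k2: at (p, q) = (0.987500, -0.475000), (dp/dtau, dq/dtau) = (-0.124242, 0.248106); Gamma_ppp = 0.000000, Gamma_ppq = -0.226056, Gamma_pqq = -0.339084, Gamma_qpp = 0.000000, Gamma_qpq = 0.606782, Gamma_qqq = 0.910173; k2 = (-0.124242, 0.248106, 0.006936, -0.018619)
  k3: at (p, q) = (0.987576, -0.475189), (dp/dtau, dq/dtau) = (-0.124306, 0.248138); Gamma_ppp = 0.000000, Gamma_ppq = -0.226184, Gamma_pqq = -0.339276, Gamma_qpp = 0.000000, Gamma_qpq = 0.606784, Gamma_qqq = 0.910176; k3 = (-0.124306, 0.248138, 0.006937, -0.018609)
  k4: at (p, q) = (0.975139, -0.450372), (dp/dtau, dq/dtau) = (-0.123613, 0.246278); Gamma_ppp = 0.000000, Gamma_ppq = -0.210283, Gamma_pqq = -0.315425, Gamma_qpp = 0.000000, Gamma_qpq = 0.606786, Gamma_qqq = 0.910179; k4 = (-0.123613, 0.246278, 0.006328, -0.018260)
  Y <- Y + (h/6)(k1 + 2k2 + 2k3 + k4): p = 0.9751, q = -0.4504, dp/dtau = -0.1236, dq/dtau = 0.2463
step 2:
  k1: at (p, q) = (0.975143, -0.450374), (dp/dtau, dq/dtau) = (-0.123612, 0.246278); Gamma_ppp = 0.000000, Gamma_ppq = -0.210284, Gamma_pqq = -0.315425, Gamma_qpp = 0.000000, Gamma_qpq = 0.606785, Gamma_qqq = 0.910178; k1 = (-0.123612, 0.246278, 0.006328, -0.018260)
  k2: at (p, q) = (0.962782, -0.425747), (dp/dtau, dq/dtau) = (-0.122979, 0.244452); Gamma_ppp = 0.000000, Gamma_ppq = -0.194880, Gamma_pqq = -0.292319, Gamma_qpp = 0.000000, Gamma_qpq = 0.606117, Gamma_qqq = 0.909175; k2 = (-0.122979, 0.244452, 0.005751, -0.017887)
  k3: at (p, q) = (0.962845, -0.425929), (dp/dtau, dq/dtau) = (-0.123037, 0.244489); Gamma_ppp = 0.000000, Gamma_ppq = -0.194999, Gamma_pqq = -0.292499, Gamma_qpp = 0.000000, Gamma_qpq = 0.606132, Gamma_qqq = 0.909198; k3 = (-0.123037, 0.244489, 0.005753, -0.017881)
  k4: at (p, q) = (0.950536, -0.401477), (dp/dtau, dq/dtau) = (-0.122461, 0.242702); Gamma_ppp = 0.000000, Gamma_ppq = -0.180103, Gamma_pqq = -0.270154, Gamma_qpp = 0.000000, Gamma_qpq = 0.604858, Gamma_qqq = 0.907287; k4 = (-0.122461, 0.242702, 0.005207, -0.017488)
  Y <- Y + (h/6)(k1 + 2k2 + 2k3 + k4): p = 0.9505, q = -0.4015, dp/dtau = -0.1225, dq/dtau = 0.2427
step 3:
  k1: at (p, q) = (0.950540, -0.401479), (dp/dtau, dq/dtau) = (-0.122460, 0.242702); Gamma_ppp = 0.000000, Gamma_ppq = -0.180104, Gamma_pqq = -0.270156, Gamma_qpp = 0.000000, Gamma_qpq = 0.604857, Gamma_qqq = 0.907286; k1 = (-0.122460, 0.242702, 0.005207, -0.017489)
  k2: at (p, q) = (0.938294, -0.377209), (dp/dtau, dq/dtau) = (-0.121939, 0.240953); Gamma_ppp = 0.000000, Gamma_ppq = -0.165734, Gamma_pqq = -0.248601, Gamma_qpp = 0.000000, Gamma_qpq = 0.603026, Gamma_qqq = 0.904539; k2 = (-0.121939, 0.240953, 0.004694, -0.017080)
  k3: at (p, q) = (0.938346, -0.377384), (dp/dtau, dq/dtau) = (-0.121991, 0.240994); Gamma_ppp = 0.000000, Gamma_ppq = -0.165843, Gamma_pqq = -0.248765, Gamma_qpp = 0.000000, Gamma_qpq = 0.603052, Gamma_qqq = 0.904577; k3 = (-0.121991, 0.240994, 0.004697, -0.017078)
  k4: at (p, q) = (0.926141, -0.353280), (dp/dtau, dq/dtau) = (-0.121521, 0.239286); Gamma_ppp = 0.000000, Gamma_ppq = -0.151998, Gamma_pqq = -0.227997, Gamma_qpp = 0.000000, Gamma_qpq = 0.600722, Gamma_qqq = 0.901082; k4 = (-0.121521, 0.239286, 0.004215, -0.016658)
  Y <- Y + (h/6)(k1 + 2k2 + 2k3 + k4): p = 0.9261, q = -0.3533, dp/dtau = -0.1215, dq/dtau = 0.2393
step 4:
  k1: at (p, q) = (0.926145, -0.353283), (dp/dtau, dq/dtau) = (-0.121520, 0.239287); Gamma_ppp = 0.000000, Gamma_ppq = -0.151999, Gamma_pqq = -0.227999, Gamma_qpp = 0.000000, Gamma_qpq = 0.600721, Gamma_qqq = 0.901082; k1 = (-0.121520, 0.239287, 0.004215, -0.016659)
  k2: at (p, q) = (0.913993, -0.329354), (dp/dtau, dq/dtau) = (-0.121099, 0.237621); Gamma_ppp = 0.000000, Gamma_ppq = -0.138689, Gamma_pqq = -0.208034, Gamma_qpp = 0.000000, Gamma_qpq = 0.597938, Gamma_qqq = 0.896907; k2 = (-0.121099, 0.237621, 0.003765, -0.016231)
  k3: at (p, q) = (0.914035, -0.329521), (dp/dtau, dq/dtau) = (-0.121144, 0.237664); Gamma_ppp = 0.000000, Gamma_ppq = -0.138787, Gamma_pqq = -0.208181, Gamma_qpp = 0.000000, Gamma_qpq = 0.597971, Gamma_qqq = 0.896957; k3 = (-0.121144, 0.237664, 0.003767, -0.016231)
  k4: at (p, q) = (0.901916, -0.305750), (dp/dtau, dq/dtau) = (-0.120767, 0.236040); Gamma_ppp = 0.000000, Gamma_ppq = -0.126001, Gamma_pqq = -0.189001, Gamma_qpp = 0.000000, Gamma_qpq = 0.594786, Gamma_qqq = 0.892179; k4 = (-0.120767, 0.236040, 0.003347, -0.015798)
  Y <- Y + (h/6)(k1 + 2k2 + 2k3 + k4): p = 0.9019, q = -0.3058, dp/dtau = -0.1208, dq/dtau = 0.2360


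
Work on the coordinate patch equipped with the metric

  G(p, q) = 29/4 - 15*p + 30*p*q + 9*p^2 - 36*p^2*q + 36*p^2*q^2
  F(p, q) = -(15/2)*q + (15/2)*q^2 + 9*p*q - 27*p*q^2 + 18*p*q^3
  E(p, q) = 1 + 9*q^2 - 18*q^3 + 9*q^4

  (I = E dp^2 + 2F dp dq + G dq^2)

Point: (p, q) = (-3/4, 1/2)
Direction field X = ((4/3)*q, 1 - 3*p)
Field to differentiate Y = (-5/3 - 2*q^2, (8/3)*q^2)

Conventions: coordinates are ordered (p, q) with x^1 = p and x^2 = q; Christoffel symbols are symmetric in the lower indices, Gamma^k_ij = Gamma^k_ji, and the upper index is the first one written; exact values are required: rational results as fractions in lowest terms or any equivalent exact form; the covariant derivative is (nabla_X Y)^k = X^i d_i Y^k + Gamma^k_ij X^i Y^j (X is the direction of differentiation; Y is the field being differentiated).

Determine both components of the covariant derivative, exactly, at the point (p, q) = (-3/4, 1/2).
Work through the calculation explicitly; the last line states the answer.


E = 25/16, F = -15/8, G = 29/4 at the point
E_p = 0, E_q = 0, F_p = 0, F_q = 27/8, G_p = 0, G_q = -45/2
EG - F^2 = 125/16;  g^inv = (16/125) * [[29/4, 15/8], [15/8, 25/16]]
first-kind symbols [ij,l] = (1/2)(d_i g_jl + d_j g_il - d_l g_ij): [pp,p] = E_p/2 = 0, [pp,q] = F_p - E_q/2 = 0, [pq,p] = E_q/2 = 0, [pq,q] = G_p/2 = 0, [qq,p] = F_q - G_p/2 = 27/8, [qq,q] = G_q/2 = -45/4
Gamma^p_ij = (G*[ij,p] - F*[ij,q])/(EG - F^2), Gamma^q_ij = (E*[ij,q] - F*[ij,p])/(EG - F^2)
Gamma_ppp = 0, Gamma_ppq = 0, Gamma_pqq = 54/125, Gamma_qpp = 0, Gamma_qpq = 0, Gamma_qqq = -36/25
X = (2/3, 13/4), Y = (-13/6, 2/3) at the point

Answer: (nabla_X Y)^p = -1391/250, (nabla_X Y)^q = 416/75


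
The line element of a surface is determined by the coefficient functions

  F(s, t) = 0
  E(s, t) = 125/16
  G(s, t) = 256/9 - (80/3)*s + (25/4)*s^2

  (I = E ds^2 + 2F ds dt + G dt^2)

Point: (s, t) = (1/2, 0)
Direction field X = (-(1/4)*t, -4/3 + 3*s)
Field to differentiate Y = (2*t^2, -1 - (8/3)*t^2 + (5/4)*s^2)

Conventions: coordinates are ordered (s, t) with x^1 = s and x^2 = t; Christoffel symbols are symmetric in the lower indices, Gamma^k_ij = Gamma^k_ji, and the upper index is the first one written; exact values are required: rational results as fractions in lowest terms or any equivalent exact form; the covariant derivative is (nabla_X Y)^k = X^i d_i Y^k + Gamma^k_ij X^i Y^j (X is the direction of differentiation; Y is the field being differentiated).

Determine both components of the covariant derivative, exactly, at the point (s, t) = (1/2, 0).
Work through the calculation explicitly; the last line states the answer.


E = 125/16, F = 0, G = 2401/144 at the point
E_s = 0, E_t = 0, F_s = 0, F_t = 0, G_s = -245/12, G_t = 0
EG - F^2 = 300125/2304;  g^inv = (2304/300125) * [[2401/144, 0], [0, 125/16]]
first-kind symbols [ij,l] = (1/2)(d_i g_jl + d_j g_il - d_l g_ij): [ss,s] = E_s/2 = 0, [ss,t] = F_s - E_t/2 = 0, [st,s] = E_t/2 = 0, [st,t] = G_s/2 = -245/24, [tt,s] = F_t - G_s/2 = 245/24, [tt,t] = G_t/2 = 0
Gamma^s_ij = (G*[ij,s] - F*[ij,t])/(EG - F^2), Gamma^t_ij = (E*[ij,t] - F*[ij,s])/(EG - F^2)
Gamma_sss = 0, Gamma_sst = 0, Gamma_stt = 98/75, Gamma_tss = 0, Gamma_tst = -30/49, Gamma_ttt = 0
X = (0, 1/6), Y = (0, -11/16) at the point

Answer: (nabla_X Y)^s = -539/3600, (nabla_X Y)^t = 0


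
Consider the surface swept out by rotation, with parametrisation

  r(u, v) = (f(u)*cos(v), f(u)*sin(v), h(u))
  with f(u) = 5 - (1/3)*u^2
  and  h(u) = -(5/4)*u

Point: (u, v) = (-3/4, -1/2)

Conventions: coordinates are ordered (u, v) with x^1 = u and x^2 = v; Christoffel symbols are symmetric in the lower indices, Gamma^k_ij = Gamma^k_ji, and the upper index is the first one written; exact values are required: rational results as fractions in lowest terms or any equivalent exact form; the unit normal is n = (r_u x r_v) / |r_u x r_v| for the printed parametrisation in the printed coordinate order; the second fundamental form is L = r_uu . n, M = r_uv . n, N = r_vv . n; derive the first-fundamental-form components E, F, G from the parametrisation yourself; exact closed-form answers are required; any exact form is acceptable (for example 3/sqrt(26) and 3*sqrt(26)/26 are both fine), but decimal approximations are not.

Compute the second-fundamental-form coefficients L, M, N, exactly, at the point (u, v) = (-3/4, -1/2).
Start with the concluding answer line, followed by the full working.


Answer: L = -10*sqrt(29)/87, M = 0, N = -385*sqrt(29)/464

f = 77/16, f' = 1/2, f'' = -2/3, h' = -5/4, h'' = 0
E = 29/16, F = 0, G = 5929/256; answer radicand W^2 = 29/16
unnormalised second-form numerators: l = -5/6, m = 0, n = -385/64; L = l/sqrt(29/16), and similarly M = m/sqrt(W^2), N = n/sqrt(W^2)


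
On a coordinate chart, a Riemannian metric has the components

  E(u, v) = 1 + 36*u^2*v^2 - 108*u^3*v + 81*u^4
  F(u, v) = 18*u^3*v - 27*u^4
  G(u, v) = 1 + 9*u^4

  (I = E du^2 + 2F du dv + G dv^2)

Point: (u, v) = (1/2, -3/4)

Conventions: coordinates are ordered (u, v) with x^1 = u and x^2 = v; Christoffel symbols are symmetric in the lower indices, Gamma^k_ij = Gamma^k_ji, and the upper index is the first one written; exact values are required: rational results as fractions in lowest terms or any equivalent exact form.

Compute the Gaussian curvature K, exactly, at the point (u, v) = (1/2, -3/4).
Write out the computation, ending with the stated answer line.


E = 85/4, F = -27/8, G = 25/16, EG - F^2 = 349/16 at the point
E_u = 243/2, E_v = -27, F_u = -189/8, F_v = 9/4, G_u = 9/2, G_v = 0
E_vv = 18, F_uv = 27/2, G_uu = 27
Brioschi: K = (det M1 - det M2) / (EG - F^2)^2 with the standard first/second-derivative matrices M1, M2.
M1 = [[-E_vv/2 + F_uv - G_uu/2, E_u/2, F_u - E_v/2], [F_v - G_u/2, E, F], [G_v/2, F, G]] = [[-9, 243/4, -81/8], [0, 85/4, -27/8], [0, -27/8, 25/16]]; det M1 = -3141/16
M2 = [[0, E_v/2, G_u/2], [E_v/2, E, F], [G_u/2, F, G]] = [[0, -27/2, 9/4], [-27/2, 85/4, -27/8], [9/4, -27/8, 25/16]]; det M2 = -2997/16
det M1 - det M2 = -9; K = -9 / (349/16)^2 = -2304/121801

Answer: K = -2304/121801


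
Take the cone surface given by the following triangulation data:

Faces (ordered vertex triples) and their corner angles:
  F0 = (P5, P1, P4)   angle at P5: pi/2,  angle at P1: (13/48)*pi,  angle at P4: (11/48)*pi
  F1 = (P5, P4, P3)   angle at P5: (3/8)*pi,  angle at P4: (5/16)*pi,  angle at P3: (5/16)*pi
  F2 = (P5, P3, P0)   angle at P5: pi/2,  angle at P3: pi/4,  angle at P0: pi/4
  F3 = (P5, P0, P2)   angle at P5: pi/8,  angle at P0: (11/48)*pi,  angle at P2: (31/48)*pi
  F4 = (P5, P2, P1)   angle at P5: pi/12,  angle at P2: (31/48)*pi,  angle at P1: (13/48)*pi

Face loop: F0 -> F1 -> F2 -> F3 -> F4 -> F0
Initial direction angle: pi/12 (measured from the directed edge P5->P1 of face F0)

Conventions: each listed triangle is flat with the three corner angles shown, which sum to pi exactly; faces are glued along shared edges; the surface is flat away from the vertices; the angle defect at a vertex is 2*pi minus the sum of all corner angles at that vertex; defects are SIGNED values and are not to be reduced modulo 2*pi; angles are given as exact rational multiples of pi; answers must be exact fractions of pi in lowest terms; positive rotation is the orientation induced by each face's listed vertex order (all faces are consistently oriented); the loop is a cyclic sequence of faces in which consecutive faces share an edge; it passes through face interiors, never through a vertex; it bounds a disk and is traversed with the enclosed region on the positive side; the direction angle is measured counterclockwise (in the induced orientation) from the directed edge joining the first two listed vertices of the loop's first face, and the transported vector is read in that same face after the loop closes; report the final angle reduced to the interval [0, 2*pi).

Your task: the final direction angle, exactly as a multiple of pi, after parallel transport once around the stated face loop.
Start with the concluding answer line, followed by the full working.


Answer: final direction angle = pi/2

enclosed vertex P5: corner angles sum to (19/12)*pi, defect = 2*pi - (19/12)*pi = (5/12)*pi
holonomy = initial angle + sum of enclosed defects (mod 2*pi), positive in the induced orientation
final angle = pi/12 + (5/12)*pi = pi/2 (mod 2*pi)


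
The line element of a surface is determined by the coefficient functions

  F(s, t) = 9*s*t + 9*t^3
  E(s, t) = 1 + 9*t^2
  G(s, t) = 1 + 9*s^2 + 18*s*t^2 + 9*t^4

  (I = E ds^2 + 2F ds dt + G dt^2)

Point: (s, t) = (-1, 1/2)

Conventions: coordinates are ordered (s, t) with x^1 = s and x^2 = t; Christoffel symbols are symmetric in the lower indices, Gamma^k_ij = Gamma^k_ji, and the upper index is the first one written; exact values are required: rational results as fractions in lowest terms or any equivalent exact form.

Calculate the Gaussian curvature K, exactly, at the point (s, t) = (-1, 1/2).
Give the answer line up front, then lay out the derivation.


Answer: K = -2304/17689

E = 13/4, F = -27/8, G = 97/16, EG - F^2 = 133/16 at the point
E_s = 0, E_t = 9, F_s = 9/2, F_t = -9/4, G_s = -27/2, G_t = -27/2
E_tt = 18, F_st = 9, G_ss = 18
Compute both Brioschi determinants and normalise by (EG - F^2)^2.
M1 = [[-E_tt/2 + F_st - G_ss/2, E_s/2, F_s - E_t/2], [F_t - G_s/2, E, F], [G_t/2, F, G]] = [[-9, 0, 0], [9/2, 13/4, -27/8], [-27/4, -27/8, 97/16]]; det M1 = -1197/16
M2 = [[0, E_t/2, G_s/2], [E_t/2, E, F], [G_s/2, F, G]] = [[0, 9/2, -27/4], [9/2, 13/4, -27/8], [-27/4, -27/8, 97/16]]; det M2 = -1053/16
det M1 - det M2 = -9; K = -9 / (133/16)^2 = -2304/17689


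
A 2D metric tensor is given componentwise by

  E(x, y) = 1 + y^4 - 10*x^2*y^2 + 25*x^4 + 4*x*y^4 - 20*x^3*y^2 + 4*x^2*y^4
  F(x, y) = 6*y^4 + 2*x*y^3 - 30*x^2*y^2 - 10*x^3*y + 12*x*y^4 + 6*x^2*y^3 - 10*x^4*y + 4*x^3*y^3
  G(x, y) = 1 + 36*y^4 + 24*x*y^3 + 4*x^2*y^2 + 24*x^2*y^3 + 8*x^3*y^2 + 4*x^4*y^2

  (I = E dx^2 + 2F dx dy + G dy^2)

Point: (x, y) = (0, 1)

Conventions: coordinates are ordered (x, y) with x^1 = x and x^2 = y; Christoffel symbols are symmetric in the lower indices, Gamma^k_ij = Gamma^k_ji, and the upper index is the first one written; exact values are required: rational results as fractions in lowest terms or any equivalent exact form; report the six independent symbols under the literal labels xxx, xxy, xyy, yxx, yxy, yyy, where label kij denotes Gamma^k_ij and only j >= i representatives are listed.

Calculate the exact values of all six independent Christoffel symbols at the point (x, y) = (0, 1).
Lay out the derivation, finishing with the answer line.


E = 2, F = 6, G = 37 at the point
E_x = 4, E_y = 4, F_x = 14, F_y = 24, G_x = 24, G_y = 144
EG - F^2 = 38;  g^inv = (1/38) * [[37, -6], [-6, 2]]
first-kind symbols [ij,l] = (1/2)(d_i g_jl + d_j g_il - d_l g_ij): [xx,x] = E_x/2 = 2, [xx,y] = F_x - E_y/2 = 12, [xy,x] = E_y/2 = 2, [xy,y] = G_x/2 = 12, [yy,x] = F_y - G_x/2 = 12, [yy,y] = G_y/2 = 72
Gamma^x_ij = (G*[ij,x] - F*[ij,y])/(EG - F^2), Gamma^y_ij = (E*[ij,y] - F*[ij,x])/(EG - F^2)

Answer: Gamma_xxx = 1/19, Gamma_xxy = 1/19, Gamma_xyy = 6/19, Gamma_yxx = 6/19, Gamma_yxy = 6/19, Gamma_yyy = 36/19


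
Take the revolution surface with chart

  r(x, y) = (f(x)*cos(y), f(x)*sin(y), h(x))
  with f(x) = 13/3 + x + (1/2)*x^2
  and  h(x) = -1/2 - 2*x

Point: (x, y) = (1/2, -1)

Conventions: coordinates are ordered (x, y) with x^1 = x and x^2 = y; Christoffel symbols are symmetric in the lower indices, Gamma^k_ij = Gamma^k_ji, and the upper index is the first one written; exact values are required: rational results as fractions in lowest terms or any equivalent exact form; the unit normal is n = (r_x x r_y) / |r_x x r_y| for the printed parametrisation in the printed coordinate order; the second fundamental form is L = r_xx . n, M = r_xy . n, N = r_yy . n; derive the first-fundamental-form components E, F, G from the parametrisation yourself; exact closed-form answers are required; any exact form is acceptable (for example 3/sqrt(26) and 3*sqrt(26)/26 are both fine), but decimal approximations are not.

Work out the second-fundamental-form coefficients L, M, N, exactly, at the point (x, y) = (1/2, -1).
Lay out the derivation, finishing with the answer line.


f = 119/24, f' = 3/2, f'' = 1, h' = -2, h'' = 0
E = 25/4, F = 0, G = 14161/576; answer radicand W^2 = 25/4
unnormalised second-form numerators: l = 2, m = 0, n = -119/12; L = l/sqrt(25/4), and similarly M = m/sqrt(W^2), N = n/sqrt(W^2)

Answer: L = 4/5, M = 0, N = -119/30


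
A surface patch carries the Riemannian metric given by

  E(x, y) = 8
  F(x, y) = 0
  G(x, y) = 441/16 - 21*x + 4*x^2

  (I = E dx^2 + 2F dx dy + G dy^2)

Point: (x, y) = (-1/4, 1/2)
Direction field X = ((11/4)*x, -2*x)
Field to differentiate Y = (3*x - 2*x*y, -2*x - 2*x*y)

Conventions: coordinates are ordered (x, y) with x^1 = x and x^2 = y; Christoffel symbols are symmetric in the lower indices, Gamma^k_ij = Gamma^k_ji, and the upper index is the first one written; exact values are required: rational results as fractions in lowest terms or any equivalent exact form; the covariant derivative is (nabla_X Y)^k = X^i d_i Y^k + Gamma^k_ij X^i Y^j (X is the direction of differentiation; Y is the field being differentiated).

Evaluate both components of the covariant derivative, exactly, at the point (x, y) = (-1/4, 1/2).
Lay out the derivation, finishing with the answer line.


E = 8, F = 0, G = 529/16 at the point
E_x = 0, E_y = 0, F_x = 0, F_y = 0, G_x = -23, G_y = 0
EG - F^2 = 529/2;  g^inv = (2/529) * [[529/16, 0], [0, 8]]
first-kind symbols [ij,l] = (1/2)(d_i g_jl + d_j g_il - d_l g_ij): [xx,x] = E_x/2 = 0, [xx,y] = F_x - E_y/2 = 0, [xy,x] = E_y/2 = 0, [xy,y] = G_x/2 = -23/2, [yy,x] = F_y - G_x/2 = 23/2, [yy,y] = G_y/2 = 0
Gamma^x_ij = (G*[ij,x] - F*[ij,y])/(EG - F^2), Gamma^y_ij = (E*[ij,y] - F*[ij,x])/(EG - F^2)
Gamma_xxx = 0, Gamma_xxy = 0, Gamma_xyy = 23/16, Gamma_yxx = 0, Gamma_yxy = -8/23, Gamma_yyy = 0
X = (-11/16, 1/2), Y = (-1/2, 3/4) at the point

Answer: (nabla_X Y)^x = -75/128, (nabla_X Y)^y = 949/368


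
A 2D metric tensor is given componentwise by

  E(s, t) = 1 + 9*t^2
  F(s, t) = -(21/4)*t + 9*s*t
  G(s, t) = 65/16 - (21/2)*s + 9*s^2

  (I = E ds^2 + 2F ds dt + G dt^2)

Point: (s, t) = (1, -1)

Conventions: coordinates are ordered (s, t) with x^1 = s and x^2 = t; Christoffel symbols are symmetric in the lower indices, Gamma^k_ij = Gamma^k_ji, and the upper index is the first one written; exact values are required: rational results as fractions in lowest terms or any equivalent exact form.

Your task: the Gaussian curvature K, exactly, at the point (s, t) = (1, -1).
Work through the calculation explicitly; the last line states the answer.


E = 10, F = -15/4, G = 41/16, EG - F^2 = 185/16 at the point
E_s = 0, E_t = -18, F_s = -9, F_t = 15/4, G_s = 15/2, G_t = 0
E_tt = 18, F_st = 9, G_ss = 18
Apply the Brioschi formula K = (det M1 - det M2)/(EG - F^2)^2 over the derivative matrices of E, F, G.
M1 = [[-E_tt/2 + F_st - G_ss/2, E_s/2, F_s - E_t/2], [F_t - G_s/2, E, F], [G_t/2, F, G]] = [[-9, 0, 0], [0, 10, -15/4], [0, -15/4, 41/16]]; det M1 = -1665/16
M2 = [[0, E_t/2, G_s/2], [E_t/2, E, F], [G_s/2, F, G]] = [[0, -9, 15/4], [-9, 10, -15/4], [15/4, -15/4, 41/16]]; det M2 = -1521/16
det M1 - det M2 = -9; K = -9 / (185/16)^2 = -2304/34225

Answer: K = -2304/34225


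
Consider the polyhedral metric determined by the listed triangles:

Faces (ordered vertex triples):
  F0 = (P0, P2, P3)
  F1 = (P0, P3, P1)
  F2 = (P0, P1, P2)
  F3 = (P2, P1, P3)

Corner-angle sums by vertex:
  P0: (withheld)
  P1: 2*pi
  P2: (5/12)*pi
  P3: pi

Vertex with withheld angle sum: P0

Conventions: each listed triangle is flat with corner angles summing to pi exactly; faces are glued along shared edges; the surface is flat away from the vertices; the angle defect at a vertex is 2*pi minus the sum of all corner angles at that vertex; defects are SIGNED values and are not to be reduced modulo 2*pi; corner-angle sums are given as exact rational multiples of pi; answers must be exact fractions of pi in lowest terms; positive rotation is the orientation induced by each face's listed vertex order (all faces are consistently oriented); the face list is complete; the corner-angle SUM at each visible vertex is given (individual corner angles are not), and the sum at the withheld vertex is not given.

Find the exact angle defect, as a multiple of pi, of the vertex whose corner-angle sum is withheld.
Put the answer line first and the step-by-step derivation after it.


Answer: defect(P0) = (17/12)*pi

V = 4, E = 6, F = 4; chi = V - E + F = 2
Gauss-Bonnet: total defect = 2*pi*chi = 4*pi; visible defects sum to (31/12)*pi


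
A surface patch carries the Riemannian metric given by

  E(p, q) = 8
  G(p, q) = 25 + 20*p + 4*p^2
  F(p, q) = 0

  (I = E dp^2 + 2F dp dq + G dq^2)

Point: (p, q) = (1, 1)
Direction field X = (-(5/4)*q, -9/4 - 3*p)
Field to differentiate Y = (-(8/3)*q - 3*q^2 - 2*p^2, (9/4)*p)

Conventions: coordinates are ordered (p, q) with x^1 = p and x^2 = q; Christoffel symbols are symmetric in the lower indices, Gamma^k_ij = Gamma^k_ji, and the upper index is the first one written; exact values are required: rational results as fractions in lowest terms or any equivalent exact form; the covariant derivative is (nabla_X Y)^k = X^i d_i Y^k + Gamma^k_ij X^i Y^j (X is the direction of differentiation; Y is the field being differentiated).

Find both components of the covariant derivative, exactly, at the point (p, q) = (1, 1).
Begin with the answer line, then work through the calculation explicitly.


Answer: (nabla_X Y)^p = 4555/64, (nabla_X Y)^q = 883/112

E = 8, F = 0, G = 49 at the point
E_p = 0, E_q = 0, F_p = 0, F_q = 0, G_p = 28, G_q = 0
EG - F^2 = 392;  g^inv = (1/392) * [[49, 0], [0, 8]]
first-kind symbols [ij,l] = (1/2)(d_i g_jl + d_j g_il - d_l g_ij): [pp,p] = E_p/2 = 0, [pp,q] = F_p - E_q/2 = 0, [pq,p] = E_q/2 = 0, [pq,q] = G_p/2 = 14, [qq,p] = F_q - G_p/2 = -14, [qq,q] = G_q/2 = 0
Gamma^p_ij = (G*[ij,p] - F*[ij,q])/(EG - F^2), Gamma^q_ij = (E*[ij,q] - F*[ij,p])/(EG - F^2)
Gamma_ppp = 0, Gamma_ppq = 0, Gamma_pqq = -7/4, Gamma_qpp = 0, Gamma_qpq = 2/7, Gamma_qqq = 0
X = (-5/4, -21/4), Y = (-23/3, 9/4) at the point


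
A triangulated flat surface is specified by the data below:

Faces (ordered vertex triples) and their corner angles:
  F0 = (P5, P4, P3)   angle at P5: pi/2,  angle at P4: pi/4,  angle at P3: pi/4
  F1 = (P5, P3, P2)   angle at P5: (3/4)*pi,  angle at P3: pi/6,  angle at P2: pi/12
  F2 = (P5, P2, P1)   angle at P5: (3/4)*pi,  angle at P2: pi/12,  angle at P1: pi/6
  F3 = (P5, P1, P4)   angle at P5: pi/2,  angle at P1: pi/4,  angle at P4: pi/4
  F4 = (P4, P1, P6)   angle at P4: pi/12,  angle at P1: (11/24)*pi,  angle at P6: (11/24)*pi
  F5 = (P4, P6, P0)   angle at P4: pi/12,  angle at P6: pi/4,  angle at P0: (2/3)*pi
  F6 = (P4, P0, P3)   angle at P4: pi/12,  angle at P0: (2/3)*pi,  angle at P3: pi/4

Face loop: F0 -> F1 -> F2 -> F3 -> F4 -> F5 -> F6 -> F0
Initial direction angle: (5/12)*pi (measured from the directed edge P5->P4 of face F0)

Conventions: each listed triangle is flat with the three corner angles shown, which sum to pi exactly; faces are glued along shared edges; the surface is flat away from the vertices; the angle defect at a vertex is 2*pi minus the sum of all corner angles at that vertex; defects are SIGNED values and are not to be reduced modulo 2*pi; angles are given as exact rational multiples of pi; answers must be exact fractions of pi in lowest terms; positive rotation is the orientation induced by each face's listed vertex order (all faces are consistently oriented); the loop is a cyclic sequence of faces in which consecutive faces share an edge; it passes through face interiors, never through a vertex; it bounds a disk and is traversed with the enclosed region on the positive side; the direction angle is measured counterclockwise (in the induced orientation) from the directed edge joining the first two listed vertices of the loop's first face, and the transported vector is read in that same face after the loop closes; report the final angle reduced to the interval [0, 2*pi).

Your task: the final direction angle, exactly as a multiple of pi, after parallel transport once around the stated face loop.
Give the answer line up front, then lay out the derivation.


Answer: final direction angle = (7/6)*pi

enclosed vertex P4: corner angles sum to (3/4)*pi, defect = 2*pi - (3/4)*pi = (5/4)*pi
enclosed vertex P5: corner angles sum to (5/2)*pi, defect = 2*pi - (5/2)*pi = -pi/2
adding the enclosed defects to the starting angle (mod 2*pi, induced orientation) gives the holonomy
final angle = (5/12)*pi + (3/4)*pi = (7/6)*pi (mod 2*pi)


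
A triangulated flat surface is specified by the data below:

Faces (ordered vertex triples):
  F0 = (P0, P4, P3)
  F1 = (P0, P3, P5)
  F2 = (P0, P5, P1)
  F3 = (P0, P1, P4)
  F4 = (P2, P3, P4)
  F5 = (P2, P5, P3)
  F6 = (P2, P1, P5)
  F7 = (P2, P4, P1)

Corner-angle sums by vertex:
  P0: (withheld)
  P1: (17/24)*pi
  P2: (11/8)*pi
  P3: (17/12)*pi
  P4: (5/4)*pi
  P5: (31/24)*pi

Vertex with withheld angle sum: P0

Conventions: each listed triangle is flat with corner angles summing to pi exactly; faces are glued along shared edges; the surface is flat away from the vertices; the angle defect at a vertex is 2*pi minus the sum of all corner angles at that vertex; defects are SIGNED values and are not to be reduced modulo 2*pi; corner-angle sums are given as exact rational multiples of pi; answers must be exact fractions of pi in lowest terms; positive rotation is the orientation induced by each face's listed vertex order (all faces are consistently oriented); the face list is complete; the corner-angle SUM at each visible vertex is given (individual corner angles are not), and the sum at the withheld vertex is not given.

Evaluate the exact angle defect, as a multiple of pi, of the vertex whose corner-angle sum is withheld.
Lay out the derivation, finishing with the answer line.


V = 6, E = 12, F = 8; chi = V - E + F = 2
Gauss-Bonnet: total defect = 2*pi*chi = 4*pi; visible defects sum to (95/24)*pi

Answer: defect(P0) = pi/24


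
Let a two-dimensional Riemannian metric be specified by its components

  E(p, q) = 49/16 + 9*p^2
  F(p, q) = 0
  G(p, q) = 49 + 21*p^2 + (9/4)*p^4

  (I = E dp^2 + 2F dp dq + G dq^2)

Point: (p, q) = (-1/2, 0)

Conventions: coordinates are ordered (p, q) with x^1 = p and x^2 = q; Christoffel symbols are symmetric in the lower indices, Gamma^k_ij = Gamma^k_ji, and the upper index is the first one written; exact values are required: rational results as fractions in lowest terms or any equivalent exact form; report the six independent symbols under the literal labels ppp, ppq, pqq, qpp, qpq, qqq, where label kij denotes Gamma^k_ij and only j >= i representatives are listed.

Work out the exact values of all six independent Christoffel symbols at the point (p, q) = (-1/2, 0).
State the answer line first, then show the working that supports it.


Answer: Gamma_ppp = -72/85, Gamma_ppq = 0, Gamma_pqq = 177/85, Gamma_qpp = 0, Gamma_qpq = -12/59, Gamma_qqq = 0

E = 85/16, F = 0, G = 3481/64 at the point
E_p = -9, E_q = 0, F_p = 0, F_q = 0, G_p = -177/8, G_q = 0
EG - F^2 = 295885/1024;  g^inv = (1024/295885) * [[3481/64, 0], [0, 85/16]]
first-kind symbols [ij,l] = (1/2)(d_i g_jl + d_j g_il - d_l g_ij): [pp,p] = E_p/2 = -9/2, [pp,q] = F_p - E_q/2 = 0, [pq,p] = E_q/2 = 0, [pq,q] = G_p/2 = -177/16, [qq,p] = F_q - G_p/2 = 177/16, [qq,q] = G_q/2 = 0
Gamma^p_ij = (G*[ij,p] - F*[ij,q])/(EG - F^2), Gamma^q_ij = (E*[ij,q] - F*[ij,p])/(EG - F^2)


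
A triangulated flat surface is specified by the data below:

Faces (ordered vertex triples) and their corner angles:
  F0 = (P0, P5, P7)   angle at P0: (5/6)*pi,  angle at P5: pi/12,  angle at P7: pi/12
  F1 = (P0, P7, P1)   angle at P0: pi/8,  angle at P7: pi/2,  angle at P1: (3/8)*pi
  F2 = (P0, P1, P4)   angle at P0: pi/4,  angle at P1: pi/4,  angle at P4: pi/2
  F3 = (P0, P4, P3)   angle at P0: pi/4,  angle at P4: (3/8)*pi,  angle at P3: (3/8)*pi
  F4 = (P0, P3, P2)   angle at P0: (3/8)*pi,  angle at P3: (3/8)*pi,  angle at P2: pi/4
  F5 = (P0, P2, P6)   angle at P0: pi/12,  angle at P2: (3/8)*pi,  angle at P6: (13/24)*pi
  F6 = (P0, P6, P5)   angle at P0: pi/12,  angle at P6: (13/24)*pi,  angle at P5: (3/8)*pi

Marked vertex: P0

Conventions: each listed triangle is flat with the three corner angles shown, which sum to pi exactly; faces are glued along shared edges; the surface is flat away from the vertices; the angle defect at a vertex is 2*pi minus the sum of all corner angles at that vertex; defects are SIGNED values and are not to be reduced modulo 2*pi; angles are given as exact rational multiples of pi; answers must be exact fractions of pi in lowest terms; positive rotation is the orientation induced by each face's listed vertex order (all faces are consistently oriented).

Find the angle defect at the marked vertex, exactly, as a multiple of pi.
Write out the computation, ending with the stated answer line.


Sum of corner angles at P0: 2*pi
defect = 2*pi - 2*pi

Answer: defect(P0) = 0


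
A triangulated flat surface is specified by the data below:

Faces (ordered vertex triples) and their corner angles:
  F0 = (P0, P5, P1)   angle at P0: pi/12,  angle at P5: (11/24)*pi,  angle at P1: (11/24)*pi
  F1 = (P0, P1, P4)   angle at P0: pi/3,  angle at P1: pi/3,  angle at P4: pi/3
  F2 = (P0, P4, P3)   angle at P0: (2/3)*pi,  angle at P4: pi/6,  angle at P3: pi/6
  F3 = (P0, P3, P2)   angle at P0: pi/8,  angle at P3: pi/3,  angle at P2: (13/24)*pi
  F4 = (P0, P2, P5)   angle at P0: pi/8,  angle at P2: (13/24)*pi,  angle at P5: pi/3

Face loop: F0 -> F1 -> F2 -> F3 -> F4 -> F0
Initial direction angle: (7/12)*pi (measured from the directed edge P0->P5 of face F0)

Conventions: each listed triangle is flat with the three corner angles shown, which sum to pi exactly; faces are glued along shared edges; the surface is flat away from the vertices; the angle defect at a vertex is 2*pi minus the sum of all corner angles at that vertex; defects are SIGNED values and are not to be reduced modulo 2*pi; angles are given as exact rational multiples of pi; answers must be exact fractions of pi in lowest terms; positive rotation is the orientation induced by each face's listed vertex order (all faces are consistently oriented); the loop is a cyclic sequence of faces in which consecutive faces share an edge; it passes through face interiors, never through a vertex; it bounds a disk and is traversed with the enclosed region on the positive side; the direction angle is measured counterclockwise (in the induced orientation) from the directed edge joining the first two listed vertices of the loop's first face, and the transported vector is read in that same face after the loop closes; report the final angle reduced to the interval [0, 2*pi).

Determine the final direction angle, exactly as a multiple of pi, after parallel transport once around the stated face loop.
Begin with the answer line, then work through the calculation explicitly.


Answer: final direction angle = (5/4)*pi

enclosed vertex P0: corner angles sum to (4/3)*pi, defect = 2*pi - (4/3)*pi = (2/3)*pi
holonomy = initial angle + sum of enclosed defects (mod 2*pi), positive in the induced orientation
final angle = (7/12)*pi + (2/3)*pi = (5/4)*pi (mod 2*pi)


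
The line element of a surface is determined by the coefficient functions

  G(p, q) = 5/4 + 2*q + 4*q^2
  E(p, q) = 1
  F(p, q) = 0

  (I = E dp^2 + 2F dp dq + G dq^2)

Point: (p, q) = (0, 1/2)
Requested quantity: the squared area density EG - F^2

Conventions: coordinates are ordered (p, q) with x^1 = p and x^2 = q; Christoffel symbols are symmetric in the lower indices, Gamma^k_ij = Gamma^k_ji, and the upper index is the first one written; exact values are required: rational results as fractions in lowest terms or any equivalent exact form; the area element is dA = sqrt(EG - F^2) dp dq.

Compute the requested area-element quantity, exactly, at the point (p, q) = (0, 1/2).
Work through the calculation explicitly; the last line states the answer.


E = 1, F = 0, G = 13/4; EG - F^2 = 13/4

Answer: EG - F^2 = 13/4


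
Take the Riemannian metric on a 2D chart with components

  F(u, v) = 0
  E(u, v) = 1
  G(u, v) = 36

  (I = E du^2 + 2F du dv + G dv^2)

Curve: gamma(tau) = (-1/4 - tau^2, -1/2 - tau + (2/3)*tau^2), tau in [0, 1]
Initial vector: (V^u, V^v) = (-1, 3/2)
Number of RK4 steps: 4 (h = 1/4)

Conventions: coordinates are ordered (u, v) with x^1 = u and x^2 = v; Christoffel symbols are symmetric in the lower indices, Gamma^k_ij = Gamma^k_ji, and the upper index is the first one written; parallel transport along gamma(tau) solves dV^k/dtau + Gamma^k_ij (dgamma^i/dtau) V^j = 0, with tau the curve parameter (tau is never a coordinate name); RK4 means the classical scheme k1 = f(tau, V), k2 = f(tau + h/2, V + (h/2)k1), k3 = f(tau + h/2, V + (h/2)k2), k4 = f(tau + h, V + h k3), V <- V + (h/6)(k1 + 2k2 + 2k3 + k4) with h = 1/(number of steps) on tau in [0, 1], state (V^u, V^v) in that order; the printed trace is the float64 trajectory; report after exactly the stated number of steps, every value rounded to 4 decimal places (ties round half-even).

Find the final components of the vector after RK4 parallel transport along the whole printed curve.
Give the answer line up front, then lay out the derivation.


Answer: V^u = -1.0000, V^v = 1.5000

gamma'(tau) = (-2*tau, -1 + (4/3)*tau); f(tau, V)^k = -Gamma^k_ij(gamma(tau)) gamma'^i(tau) V^j; h = 1/4; intermediate values shown to 6 dp
curve data and Christoffel symbols at the stage parameters:
  tau = 0.000000: gamma = (-0.250000, -0.500000), gamma' = (0.000000, -1.000000); Gamma_uuu = 0.000000, Gamma_uuv = 0.000000, Gamma_uvv = 0.000000, Gamma_vuu = 0.000000, Gamma_vuv = 0.000000, Gamma_vvv = 0.000000
  tau = 0.125000: gamma = (-0.265625, -0.614583), gamma' = (-0.250000, -0.833333); Gamma_uuu = 0.000000, Gamma_uuv = 0.000000, Gamma_uvv = 0.000000, Gamma_vuu = 0.000000, Gamma_vuv = 0.000000, Gamma_vvv = 0.000000
  tau = 0.250000: gamma = (-0.312500, -0.708333), gamma' = (-0.500000, -0.666667); Gamma_uuu = 0.000000, Gamma_uuv = 0.000000, Gamma_uvv = 0.000000, Gamma_vuu = 0.000000, Gamma_vuv = 0.000000, Gamma_vvv = 0.000000
  tau = 0.375000: gamma = (-0.390625, -0.781250), gamma' = (-0.750000, -0.500000); Gamma_uuu = 0.000000, Gamma_uuv = 0.000000, Gamma_uvv = 0.000000, Gamma_vuu = 0.000000, Gamma_vuv = 0.000000, Gamma_vvv = 0.000000
  tau = 0.500000: gamma = (-0.500000, -0.833333), gamma' = (-1.000000, -0.333333); Gamma_uuu = 0.000000, Gamma_uuv = 0.000000, Gamma_uvv = 0.000000, Gamma_vuu = 0.000000, Gamma_vuv = 0.000000, Gamma_vvv = 0.000000
  tau = 0.625000: gamma = (-0.640625, -0.864583), gamma' = (-1.250000, -0.166667); Gamma_uuu = 0.000000, Gamma_uuv = 0.000000, Gamma_uvv = 0.000000, Gamma_vuu = 0.000000, Gamma_vuv = 0.000000, Gamma_vvv = 0.000000
  tau = 0.750000: gamma = (-0.812500, -0.875000), gamma' = (-1.500000, 0.000000); Gamma_uuu = 0.000000, Gamma_uuv = 0.000000, Gamma_uvv = 0.000000, Gamma_vuu = 0.000000, Gamma_vuv = 0.000000, Gamma_vvv = 0.000000
  tau = 0.875000: gamma = (-1.015625, -0.864583), gamma' = (-1.750000, 0.166667); Gamma_uuu = 0.000000, Gamma_uuv = 0.000000, Gamma_uvv = 0.000000, Gamma_vuu = 0.000000, Gamma_vuv = 0.000000, Gamma_vvv = 0.000000
  tau = 1.000000: gamma = (-1.250000, -0.833333), gamma' = (-2.000000, 0.333333); Gamma_uuu = 0.000000, Gamma_uuv = 0.000000, Gamma_uvv = 0.000000, Gamma_vuu = 0.000000, Gamma_vuv = 0.000000, Gamma_vvv = 0.000000
step 0: V^u = -1.0000, V^v = 1.5000
step 1: k1 = (0.000000, 0.000000), k2 = (0.000000, 0.000000), k3 = (0.000000, 0.000000), k4 = (0.000000, 0.000000); V <- V + (h/6)(k1 + 2k2 + 2k3 + k4): V^u = -1.0000, V^v = 1.5000
step 2: k1 = (0.000000, 0.000000), k2 = (0.000000, 0.000000), k3 = (0.000000, 0.000000), k4 = (0.000000, 0.000000); V <- V + (h/6)(k1 + 2k2 + 2k3 + k4): V^u = -1.0000, V^v = 1.5000
step 3: k1 = (0.000000, 0.000000), k2 = (0.000000, 0.000000), k3 = (0.000000, 0.000000), k4 = (0.000000, 0.000000); V <- V + (h/6)(k1 + 2k2 + 2k3 + k4): V^u = -1.0000, V^v = 1.5000
step 4: k1 = (0.000000, 0.000000), k2 = (0.000000, 0.000000), k3 = (0.000000, 0.000000), k4 = (0.000000, 0.000000); V <- V + (h/6)(k1 + 2k2 + 2k3 + k4): V^u = -1.0000, V^v = 1.5000
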